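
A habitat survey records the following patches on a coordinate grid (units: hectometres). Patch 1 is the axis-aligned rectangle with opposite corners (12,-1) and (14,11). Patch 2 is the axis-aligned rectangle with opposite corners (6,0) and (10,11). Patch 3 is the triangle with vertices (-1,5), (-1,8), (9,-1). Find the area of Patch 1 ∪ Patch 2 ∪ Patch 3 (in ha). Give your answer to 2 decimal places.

81.93

By inclusion–exclusion:
Individual areas: |Patch 1| = 24, |Patch 2| = 44, |Patch 3| = 15.
|Patch 1∩Patch 2| = 0 (no overlap).
|Patch 1∩Patch 3| = 0.
|Patch 2∩Patch 3| = 1.0722.
|Patch 1∩Patch 2∩Patch 3| = 0.
|Patch 1 ∪ Patch 2 ∪ Patch 3| = 83 − 1.0722 + 0 = 81.93.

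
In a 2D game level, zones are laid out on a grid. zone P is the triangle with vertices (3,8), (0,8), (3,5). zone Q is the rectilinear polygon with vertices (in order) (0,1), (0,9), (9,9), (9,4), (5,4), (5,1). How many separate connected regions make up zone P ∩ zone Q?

1

zone P ∩ zone Q is a single connected region.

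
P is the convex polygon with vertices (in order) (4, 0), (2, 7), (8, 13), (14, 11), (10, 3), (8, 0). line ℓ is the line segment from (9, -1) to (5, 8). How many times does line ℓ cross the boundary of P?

1

The segment meets the boundary at (8.333,0.5).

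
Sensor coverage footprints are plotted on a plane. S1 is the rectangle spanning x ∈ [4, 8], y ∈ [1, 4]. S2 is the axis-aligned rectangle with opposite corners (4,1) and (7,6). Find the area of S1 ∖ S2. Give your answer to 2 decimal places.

|S1∩S2|: x∈[4,7], y∈[1,4] → 3·3 = 9.
|S1| = 12.
|S1 ∖ S2| = |S1| − |S1∩S2| = 12 − 9 = 3.00.

3.00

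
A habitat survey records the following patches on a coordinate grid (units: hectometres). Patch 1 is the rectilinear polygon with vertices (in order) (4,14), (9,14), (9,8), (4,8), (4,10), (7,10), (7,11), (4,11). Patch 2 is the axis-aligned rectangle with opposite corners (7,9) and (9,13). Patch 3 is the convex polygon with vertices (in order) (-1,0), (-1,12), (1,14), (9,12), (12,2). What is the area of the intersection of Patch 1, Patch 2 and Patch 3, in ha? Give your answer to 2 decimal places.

The intersection is the polygon with vertices (7,9), (7,10), (7,11), (7,12.5), (9,12), (9,9).
By the shoelace formula its area is 6.50.

6.50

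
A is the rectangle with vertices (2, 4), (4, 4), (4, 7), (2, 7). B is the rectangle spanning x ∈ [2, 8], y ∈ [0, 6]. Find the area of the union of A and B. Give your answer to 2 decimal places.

38.00

By inclusion–exclusion:
Individual areas: |A| = 6, |B| = 36.
|A∩B|: x∈[2,4], y∈[4,6] → 2·2 = 4.
|A ∪ B| = 42 − 4 = 38.00.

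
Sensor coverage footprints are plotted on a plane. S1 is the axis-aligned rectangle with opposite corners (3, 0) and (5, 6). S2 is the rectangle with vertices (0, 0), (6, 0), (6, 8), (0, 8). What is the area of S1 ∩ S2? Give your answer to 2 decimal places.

|S1∩S2|: x∈[3,5], y∈[0,6] → 2·6 = 12.

12.00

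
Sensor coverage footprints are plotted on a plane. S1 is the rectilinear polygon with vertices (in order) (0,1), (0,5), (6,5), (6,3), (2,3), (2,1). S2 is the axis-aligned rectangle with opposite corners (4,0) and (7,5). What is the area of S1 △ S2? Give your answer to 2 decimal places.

23.00

|S1| = 16, |S2| = 15, |S1∩S2| = 4.
|S1 △ S2| = |S1| + |S2| − 2·|S1∩S2| = 16 + 15 − 8 = 23.00.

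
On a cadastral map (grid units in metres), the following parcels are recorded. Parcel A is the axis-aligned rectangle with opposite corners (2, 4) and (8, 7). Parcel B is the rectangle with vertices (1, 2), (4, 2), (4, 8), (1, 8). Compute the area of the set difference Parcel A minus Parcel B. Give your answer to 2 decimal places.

|Parcel A∩Parcel B|: x∈[2,4], y∈[4,7] → 2·3 = 6.
|Parcel A| = 18.
|Parcel A ∖ Parcel B| = |Parcel A| − |Parcel A∩Parcel B| = 18 − 6 = 12.00.

12.00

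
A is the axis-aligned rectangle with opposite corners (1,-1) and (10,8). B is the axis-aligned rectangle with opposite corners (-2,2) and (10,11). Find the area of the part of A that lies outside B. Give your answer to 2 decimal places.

27.00

|A∩B|: x∈[1,10], y∈[2,8] → 9·6 = 54.
|A| = 81.
|A ∖ B| = |A| − |A∩B| = 81 − 54 = 27.00.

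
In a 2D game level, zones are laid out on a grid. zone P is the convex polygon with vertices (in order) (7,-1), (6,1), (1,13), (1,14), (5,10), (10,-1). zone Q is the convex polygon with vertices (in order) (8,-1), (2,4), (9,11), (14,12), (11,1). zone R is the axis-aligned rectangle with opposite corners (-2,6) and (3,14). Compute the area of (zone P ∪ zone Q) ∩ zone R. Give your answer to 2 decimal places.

The region (zone P ∪ zone Q) ∩ zone R is the polygon with vertices (1,13), (1,14), (3,12), (3,8.2).
By the shoelace formula its area is 4.80.

4.80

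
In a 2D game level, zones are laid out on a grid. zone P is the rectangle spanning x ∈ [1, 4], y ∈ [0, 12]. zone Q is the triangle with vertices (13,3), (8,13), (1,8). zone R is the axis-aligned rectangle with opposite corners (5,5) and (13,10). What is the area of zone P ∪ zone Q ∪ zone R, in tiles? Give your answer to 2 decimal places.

By inclusion–exclusion:
Individual areas: |zone P| = 36, |zone Q| = 47.5, |zone R| = 40.
|zone P∩zone Q| = 5.0893.
|zone P∩zone R| = 0 (no overlap).
|zone Q∩zone R| = 26.6167.
|zone P∩zone Q∩zone R| = 0.
|zone P ∪ zone Q ∪ zone R| = 123.5 − 31.706 + 0 = 91.79.

91.79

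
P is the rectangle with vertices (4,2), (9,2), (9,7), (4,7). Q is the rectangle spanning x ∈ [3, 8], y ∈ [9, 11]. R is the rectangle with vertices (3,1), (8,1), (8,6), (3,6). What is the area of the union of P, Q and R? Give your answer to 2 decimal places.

By inclusion–exclusion:
Individual areas: |P| = 25, |Q| = 10, |R| = 25.
|P∩Q| = 0 (no overlap).
|P∩R|: x∈[4,8], y∈[2,6] → 4·4 = 16.
|Q∩R| = 0 (no overlap).
|P∩Q∩R| = 0.
|P ∪ Q ∪ R| = 60 − 16 + 0 = 44.00.

44.00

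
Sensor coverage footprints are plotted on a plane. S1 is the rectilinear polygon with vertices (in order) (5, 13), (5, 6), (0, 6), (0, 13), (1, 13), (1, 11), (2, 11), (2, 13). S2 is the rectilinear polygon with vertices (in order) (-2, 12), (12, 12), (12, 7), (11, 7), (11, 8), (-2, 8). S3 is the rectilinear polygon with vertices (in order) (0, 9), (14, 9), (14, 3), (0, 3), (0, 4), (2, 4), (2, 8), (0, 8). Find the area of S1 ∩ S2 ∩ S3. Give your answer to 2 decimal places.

5.00

The intersection is the polygon with vertices (2,8), (0,8), (0,9), (5,9), (5,8).
By the shoelace formula its area is 5.00.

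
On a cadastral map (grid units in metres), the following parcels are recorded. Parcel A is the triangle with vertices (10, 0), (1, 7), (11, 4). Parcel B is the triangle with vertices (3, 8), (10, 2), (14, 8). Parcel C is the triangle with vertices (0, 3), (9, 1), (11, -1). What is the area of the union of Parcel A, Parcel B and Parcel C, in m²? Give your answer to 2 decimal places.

By inclusion–exclusion:
Individual areas: |Parcel A| = 21.5, |Parcel B| = 33, |Parcel C| = 7.
|Parcel A∩Parcel B| = 6.0974.
|Parcel A∩Parcel C| = 0.1556.
|Parcel B∩Parcel C| = 0.
|Parcel A∩Parcel B∩Parcel C| = 0.
|Parcel A ∪ Parcel B ∪ Parcel C| = 61.5 − 6.253 + 0 = 55.25.

55.25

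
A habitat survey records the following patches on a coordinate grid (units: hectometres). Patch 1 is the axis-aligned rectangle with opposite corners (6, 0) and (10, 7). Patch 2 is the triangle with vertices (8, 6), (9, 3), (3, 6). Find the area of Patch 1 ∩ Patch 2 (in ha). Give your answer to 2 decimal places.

5.25

The intersection is the polygon with vertices (6,6), (8,6), (9,3), (6,4.5).
By the shoelace formula its area is 5.25.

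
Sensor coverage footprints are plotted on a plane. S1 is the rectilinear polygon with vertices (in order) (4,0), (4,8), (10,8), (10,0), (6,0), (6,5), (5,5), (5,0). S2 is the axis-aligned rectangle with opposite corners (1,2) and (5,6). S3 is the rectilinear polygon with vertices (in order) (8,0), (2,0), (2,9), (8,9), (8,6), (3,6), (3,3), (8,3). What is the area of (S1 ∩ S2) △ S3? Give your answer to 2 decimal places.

41.00

|S1 ∩ S2| = 4.
|(S1 ∩ S2) ∩ S3| = 1.
|(S1 ∩ S2) △ S3| = 4 + 39 − 2 = 41.00.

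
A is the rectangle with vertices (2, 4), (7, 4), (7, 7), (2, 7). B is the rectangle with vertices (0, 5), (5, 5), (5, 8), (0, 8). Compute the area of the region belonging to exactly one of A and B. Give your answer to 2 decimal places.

|A∩B|: x∈[2,5], y∈[5,7] → 3·2 = 6.
|A △ B| = |A| + |B| − 2·|A∩B| = 15 + 15 − 12 = 18.00.

18.00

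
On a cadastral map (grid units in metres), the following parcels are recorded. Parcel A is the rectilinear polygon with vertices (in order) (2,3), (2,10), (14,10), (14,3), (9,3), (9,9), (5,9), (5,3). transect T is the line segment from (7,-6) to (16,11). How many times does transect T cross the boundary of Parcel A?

2

The segment meets the boundary at (14,7.222), (11.765,3).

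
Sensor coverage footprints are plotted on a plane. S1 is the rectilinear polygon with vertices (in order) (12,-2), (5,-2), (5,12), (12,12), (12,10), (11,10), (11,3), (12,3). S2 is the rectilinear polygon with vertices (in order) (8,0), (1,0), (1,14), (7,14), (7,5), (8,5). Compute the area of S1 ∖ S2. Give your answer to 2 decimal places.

62.00

|S1| = 91, |S1∩S2| = 29.
|S1 ∖ S2| = |S1| − |S1∩S2| = 91 − 29 = 62.00.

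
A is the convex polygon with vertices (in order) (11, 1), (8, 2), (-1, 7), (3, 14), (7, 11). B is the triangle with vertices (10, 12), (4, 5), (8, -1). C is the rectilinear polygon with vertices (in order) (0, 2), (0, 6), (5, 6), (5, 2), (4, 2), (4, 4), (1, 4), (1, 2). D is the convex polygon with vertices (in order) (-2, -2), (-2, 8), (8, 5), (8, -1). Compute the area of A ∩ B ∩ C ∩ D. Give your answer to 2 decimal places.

1.29

The intersection is the polygon with vertices (4,5), (4.818,5.955), (5,5.9), (5,3.667), (4.824,3.765).
By the shoelace formula its area is 1.29.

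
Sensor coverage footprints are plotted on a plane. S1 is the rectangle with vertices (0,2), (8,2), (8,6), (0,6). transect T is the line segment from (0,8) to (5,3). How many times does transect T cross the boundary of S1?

The segment meets the boundary at (2,6).

1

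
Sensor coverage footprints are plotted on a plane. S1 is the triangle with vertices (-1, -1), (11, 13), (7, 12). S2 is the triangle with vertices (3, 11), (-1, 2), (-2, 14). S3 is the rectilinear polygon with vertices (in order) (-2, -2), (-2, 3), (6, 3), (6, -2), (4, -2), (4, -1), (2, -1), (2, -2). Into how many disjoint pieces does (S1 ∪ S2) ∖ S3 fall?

2

(S1 ∪ S2) ∖ S3 splits into 2 disjoint pieces (area 20.0659, area 28.2361).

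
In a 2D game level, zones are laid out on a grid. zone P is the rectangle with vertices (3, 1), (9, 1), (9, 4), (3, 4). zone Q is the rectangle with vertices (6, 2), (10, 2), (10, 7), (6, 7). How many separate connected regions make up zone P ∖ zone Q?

1

zone P ∖ zone Q is a single connected region.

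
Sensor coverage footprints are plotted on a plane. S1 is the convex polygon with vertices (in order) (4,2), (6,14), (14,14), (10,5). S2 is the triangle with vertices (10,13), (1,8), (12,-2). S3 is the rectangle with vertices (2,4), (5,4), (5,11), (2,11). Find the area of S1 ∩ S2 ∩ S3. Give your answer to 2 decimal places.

The intersection is the polygon with vertices (4.474,4.842), (5,8), (5,4.364).
By the shoelace formula its area is 0.96.

0.96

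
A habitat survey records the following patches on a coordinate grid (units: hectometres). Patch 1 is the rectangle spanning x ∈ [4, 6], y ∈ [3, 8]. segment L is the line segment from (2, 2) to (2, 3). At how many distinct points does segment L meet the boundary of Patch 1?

0

The segment lies entirely outside Patch 1 and never meets its boundary.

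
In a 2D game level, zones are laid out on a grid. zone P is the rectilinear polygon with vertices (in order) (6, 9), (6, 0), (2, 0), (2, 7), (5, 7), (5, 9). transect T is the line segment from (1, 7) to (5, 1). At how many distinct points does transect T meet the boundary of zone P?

The segment meets the boundary at (2,5.5).

1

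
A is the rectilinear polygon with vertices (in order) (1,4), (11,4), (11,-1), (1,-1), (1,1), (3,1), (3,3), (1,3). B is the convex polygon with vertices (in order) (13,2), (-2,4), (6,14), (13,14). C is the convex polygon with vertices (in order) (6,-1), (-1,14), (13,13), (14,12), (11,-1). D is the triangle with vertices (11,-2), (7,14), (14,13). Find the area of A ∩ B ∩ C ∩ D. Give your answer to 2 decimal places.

2.15

The intersection is the polygon with vertices (9.897,2.414), (9.5,4), (11,4), (11,2.267).
By the shoelace formula its area is 2.15.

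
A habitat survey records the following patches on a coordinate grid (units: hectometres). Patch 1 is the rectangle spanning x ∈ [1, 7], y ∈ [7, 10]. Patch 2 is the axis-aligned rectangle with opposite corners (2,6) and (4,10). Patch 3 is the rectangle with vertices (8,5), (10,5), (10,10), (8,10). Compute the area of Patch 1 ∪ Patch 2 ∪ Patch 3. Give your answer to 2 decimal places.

By inclusion–exclusion:
Individual areas: |Patch 1| = 18, |Patch 2| = 8, |Patch 3| = 10.
|Patch 1∩Patch 2|: x∈[2,4], y∈[7,10] → 2·3 = 6.
|Patch 1∩Patch 3| = 0 (no overlap).
|Patch 2∩Patch 3| = 0 (no overlap).
|Patch 1∩Patch 2∩Patch 3| = 0.
|Patch 1 ∪ Patch 2 ∪ Patch 3| = 36 − 6 + 0 = 30.00.

30.00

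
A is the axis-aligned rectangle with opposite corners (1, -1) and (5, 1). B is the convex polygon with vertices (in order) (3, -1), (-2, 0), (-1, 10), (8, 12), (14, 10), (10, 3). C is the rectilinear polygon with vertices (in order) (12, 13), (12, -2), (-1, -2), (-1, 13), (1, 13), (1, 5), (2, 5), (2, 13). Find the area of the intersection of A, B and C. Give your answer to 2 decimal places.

6.46

The intersection is the polygon with vertices (5,1), (5,0.143), (3,-1), (1,-0.6), (1,1).
By the shoelace formula its area is 6.46.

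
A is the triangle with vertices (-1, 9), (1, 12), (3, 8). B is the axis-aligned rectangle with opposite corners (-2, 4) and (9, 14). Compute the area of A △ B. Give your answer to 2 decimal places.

103.00

|A| = 7, |B| = 110, |A∩B| = 7.
|A △ B| = |A| + |B| − 2·|A∩B| = 7 + 110 − 14 = 103.00.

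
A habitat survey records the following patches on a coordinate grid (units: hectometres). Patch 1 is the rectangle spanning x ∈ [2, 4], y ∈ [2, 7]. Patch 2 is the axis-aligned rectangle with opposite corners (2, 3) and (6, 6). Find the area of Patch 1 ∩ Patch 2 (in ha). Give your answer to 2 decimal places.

|Patch 1∩Patch 2|: x∈[2,4], y∈[3,6] → 2·3 = 6.

6.00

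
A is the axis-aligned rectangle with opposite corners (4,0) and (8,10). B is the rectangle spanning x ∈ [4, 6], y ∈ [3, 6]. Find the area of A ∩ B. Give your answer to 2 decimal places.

|A∩B|: x∈[4,6], y∈[3,6] → 2·3 = 6.

6.00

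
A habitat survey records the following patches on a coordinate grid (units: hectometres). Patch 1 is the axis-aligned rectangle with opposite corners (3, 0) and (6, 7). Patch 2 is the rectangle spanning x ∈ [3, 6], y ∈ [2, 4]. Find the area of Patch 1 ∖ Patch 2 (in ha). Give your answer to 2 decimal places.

|Patch 1∩Patch 2|: x∈[3,6], y∈[2,4] → 3·2 = 6.
|Patch 1| = 21.
|Patch 1 ∖ Patch 2| = |Patch 1| − |Patch 1∩Patch 2| = 21 − 6 = 15.00.

15.00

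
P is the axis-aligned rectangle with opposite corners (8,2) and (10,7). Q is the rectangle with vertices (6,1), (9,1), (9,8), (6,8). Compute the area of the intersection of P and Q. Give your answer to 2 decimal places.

5.00

|P∩Q|: x∈[8,9], y∈[2,7] → 1·5 = 5.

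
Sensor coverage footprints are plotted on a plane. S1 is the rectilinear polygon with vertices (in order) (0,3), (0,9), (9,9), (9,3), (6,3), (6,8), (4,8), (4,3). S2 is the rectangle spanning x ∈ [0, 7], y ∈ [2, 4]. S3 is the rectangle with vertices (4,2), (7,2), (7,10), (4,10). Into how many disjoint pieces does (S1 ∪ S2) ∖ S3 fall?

2

(S1 ∪ S2) ∖ S3 splits into 2 disjoint pieces (area 28, area 12).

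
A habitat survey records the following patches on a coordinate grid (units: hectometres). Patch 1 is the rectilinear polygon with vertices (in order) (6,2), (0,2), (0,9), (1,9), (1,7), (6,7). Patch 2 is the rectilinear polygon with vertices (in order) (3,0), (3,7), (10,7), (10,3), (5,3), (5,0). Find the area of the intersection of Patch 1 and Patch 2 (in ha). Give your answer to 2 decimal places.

The intersection is the polygon with vertices (3,2), (3,7), (6,7), (6,3), (5,3), (5,2).
By the shoelace formula its area is 14.00.

14.00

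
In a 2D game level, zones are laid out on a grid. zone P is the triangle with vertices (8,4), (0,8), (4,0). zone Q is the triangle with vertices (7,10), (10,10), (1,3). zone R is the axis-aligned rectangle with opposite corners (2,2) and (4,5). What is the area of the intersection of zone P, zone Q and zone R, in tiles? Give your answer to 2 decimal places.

The intersection is the polygon with vertices (2.08,3.84), (2,4), (2,4.167), (2.714,5), (3.571,5).
By the shoelace formula its area is 0.65.

0.65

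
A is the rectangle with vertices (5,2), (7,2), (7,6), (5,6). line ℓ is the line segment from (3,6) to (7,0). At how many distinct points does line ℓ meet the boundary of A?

2

The segment meets the boundary at (5.667,2), (5,3).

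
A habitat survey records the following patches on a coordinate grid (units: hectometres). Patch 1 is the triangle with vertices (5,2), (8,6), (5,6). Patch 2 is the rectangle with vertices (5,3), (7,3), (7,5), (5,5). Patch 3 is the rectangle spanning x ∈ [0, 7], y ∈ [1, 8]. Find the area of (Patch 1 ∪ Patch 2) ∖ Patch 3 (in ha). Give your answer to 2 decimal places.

0.67

|Patch 1 ∪ Patch 2| = 7.0417.
|(Patch 1 ∪ Patch 2) ∩ Patch 3| = 6.375.
|(Patch 1 ∪ Patch 2) ∖ Patch 3| = 7.0417 − 6.375 = 0.67.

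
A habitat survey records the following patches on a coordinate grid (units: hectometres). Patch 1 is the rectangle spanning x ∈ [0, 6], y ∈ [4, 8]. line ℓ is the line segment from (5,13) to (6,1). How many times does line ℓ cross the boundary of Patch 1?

2

The segment meets the boundary at (5.75,4), (5.417,8).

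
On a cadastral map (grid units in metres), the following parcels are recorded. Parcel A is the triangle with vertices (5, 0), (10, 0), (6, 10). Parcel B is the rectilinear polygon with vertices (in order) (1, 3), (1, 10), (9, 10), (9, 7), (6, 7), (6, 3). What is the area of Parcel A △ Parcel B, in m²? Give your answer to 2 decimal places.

60.50

|Parcel A| = 25, |Parcel B| = 44, |Parcel A∩Parcel B| = 4.25.
|Parcel A △ Parcel B| = |Parcel A| + |Parcel B| − 2·|Parcel A∩Parcel B| = 25 + 44 − 8.5 = 60.50.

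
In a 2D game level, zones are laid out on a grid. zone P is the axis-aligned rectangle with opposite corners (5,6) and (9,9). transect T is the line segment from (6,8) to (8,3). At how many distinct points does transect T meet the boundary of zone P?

1

The segment meets the boundary at (6.8,6).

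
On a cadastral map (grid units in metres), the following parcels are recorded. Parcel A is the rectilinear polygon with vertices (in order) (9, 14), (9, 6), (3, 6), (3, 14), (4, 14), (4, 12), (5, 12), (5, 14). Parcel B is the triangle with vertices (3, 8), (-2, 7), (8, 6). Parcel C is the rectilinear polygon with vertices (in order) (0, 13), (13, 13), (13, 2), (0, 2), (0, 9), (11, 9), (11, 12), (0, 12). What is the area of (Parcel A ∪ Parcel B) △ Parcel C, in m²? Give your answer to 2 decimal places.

|Parcel A ∪ Parcel B| = 49.75.
|(Parcel A ∪ Parcel B) ∩ Parcel C| = 26.15.
|(Parcel A ∪ Parcel B) △ Parcel C| = 49.75 + 110 − 52.3 = 107.45.

107.45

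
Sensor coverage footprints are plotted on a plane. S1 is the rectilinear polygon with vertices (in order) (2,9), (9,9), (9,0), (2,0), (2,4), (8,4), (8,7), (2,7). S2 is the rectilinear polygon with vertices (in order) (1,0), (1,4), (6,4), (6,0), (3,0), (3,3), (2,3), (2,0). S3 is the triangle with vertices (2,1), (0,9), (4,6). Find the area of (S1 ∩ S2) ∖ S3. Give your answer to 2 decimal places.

12.00

|S1 ∩ S2| = 13.
|(S1 ∩ S2) ∩ S3| = 1.
|(S1 ∩ S2) ∖ S3| = 13 − 1 = 12.00.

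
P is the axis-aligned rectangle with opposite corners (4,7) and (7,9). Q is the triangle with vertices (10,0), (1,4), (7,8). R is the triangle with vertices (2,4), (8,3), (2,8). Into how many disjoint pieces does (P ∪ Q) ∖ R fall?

(P ∪ Q) ∖ R is a single connected region.

1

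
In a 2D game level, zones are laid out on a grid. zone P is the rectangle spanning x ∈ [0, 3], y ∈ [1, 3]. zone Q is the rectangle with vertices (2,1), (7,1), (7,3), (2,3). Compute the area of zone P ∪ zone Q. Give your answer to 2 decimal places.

By inclusion–exclusion:
Individual areas: |zone P| = 6, |zone Q| = 10.
|zone P∩zone Q|: x∈[2,3], y∈[1,3] → 1·2 = 2.
|zone P ∪ zone Q| = 16 − 2 = 14.00.

14.00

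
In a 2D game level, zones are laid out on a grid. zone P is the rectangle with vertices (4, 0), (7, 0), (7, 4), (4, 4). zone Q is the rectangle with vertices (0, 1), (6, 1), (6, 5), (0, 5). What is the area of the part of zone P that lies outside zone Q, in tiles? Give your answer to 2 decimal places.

6.00

|zone P∩zone Q|: x∈[4,6], y∈[1,4] → 2·3 = 6.
|zone P| = 12.
|zone P ∖ zone Q| = |zone P| − |zone P∩zone Q| = 12 − 6 = 6.00.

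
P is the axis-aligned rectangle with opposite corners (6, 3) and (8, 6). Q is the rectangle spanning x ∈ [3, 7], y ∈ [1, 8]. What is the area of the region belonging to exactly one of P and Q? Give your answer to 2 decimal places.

|P∩Q|: x∈[6,7], y∈[3,6] → 1·3 = 3.
|P △ Q| = |P| + |Q| − 2·|P∩Q| = 6 + 28 − 6 = 28.00.

28.00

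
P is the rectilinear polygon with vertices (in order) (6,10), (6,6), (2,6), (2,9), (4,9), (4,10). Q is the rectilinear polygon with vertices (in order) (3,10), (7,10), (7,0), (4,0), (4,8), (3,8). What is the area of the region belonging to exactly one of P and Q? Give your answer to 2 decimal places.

28.00

|P| = 14, |Q| = 32, |P∩Q| = 9.
|P △ Q| = |P| + |Q| − 2·|P∩Q| = 14 + 32 − 18 = 28.00.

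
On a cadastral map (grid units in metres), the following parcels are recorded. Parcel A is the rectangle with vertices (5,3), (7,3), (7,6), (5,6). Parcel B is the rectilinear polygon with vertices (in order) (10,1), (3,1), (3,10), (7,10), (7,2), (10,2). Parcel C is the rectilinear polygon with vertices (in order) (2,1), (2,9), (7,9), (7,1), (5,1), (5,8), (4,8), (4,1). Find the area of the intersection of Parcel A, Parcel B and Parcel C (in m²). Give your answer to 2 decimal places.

6.00

The intersection is the polygon with vertices (5,3), (5,6), (7,6), (7,3).
By the shoelace formula its area is 6.00.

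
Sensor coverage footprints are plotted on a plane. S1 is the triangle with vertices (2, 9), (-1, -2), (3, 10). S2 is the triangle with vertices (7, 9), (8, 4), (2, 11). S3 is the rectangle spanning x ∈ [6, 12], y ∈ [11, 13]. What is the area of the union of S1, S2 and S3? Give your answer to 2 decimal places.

By inclusion–exclusion:
Individual areas: |S1| = 4, |S2| = 11.5, |S3| = 12.
|S1∩S2| = 0.0031.
|S1∩S3| = 0.
|S2∩S3| = 0.
|S1∩S2∩S3| = 0.
|S1 ∪ S2 ∪ S3| = 27.5 − 0.0031 + 0 = 27.50.

27.50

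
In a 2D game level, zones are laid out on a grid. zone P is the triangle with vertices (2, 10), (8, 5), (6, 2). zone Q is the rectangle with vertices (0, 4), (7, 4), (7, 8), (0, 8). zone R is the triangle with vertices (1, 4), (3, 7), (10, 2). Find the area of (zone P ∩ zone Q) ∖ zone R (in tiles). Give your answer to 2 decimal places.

6.51

|zone P ∩ zone Q| = 9.1833.
|(zone P ∩ zone Q) ∩ zone R| = 2.6746.
|(zone P ∩ zone Q) ∖ zone R| = 9.1833 − 2.6746 = 6.51.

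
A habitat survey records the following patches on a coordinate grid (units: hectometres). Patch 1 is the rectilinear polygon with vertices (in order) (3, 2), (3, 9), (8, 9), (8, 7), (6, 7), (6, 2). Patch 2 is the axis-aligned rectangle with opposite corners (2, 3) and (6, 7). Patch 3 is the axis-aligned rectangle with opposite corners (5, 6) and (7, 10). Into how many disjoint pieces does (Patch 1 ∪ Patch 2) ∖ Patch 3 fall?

(Patch 1 ∪ Patch 2) ∖ Patch 3 splits into 2 disjoint pieces (area 22, area 2).

2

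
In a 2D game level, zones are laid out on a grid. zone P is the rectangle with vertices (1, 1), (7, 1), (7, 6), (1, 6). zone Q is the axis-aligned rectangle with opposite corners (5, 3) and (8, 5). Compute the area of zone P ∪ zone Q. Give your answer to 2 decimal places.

32.00

By inclusion–exclusion:
Individual areas: |zone P| = 30, |zone Q| = 6.
|zone P∩zone Q|: x∈[5,7], y∈[3,5] → 2·2 = 4.
|zone P ∪ zone Q| = 36 − 4 = 32.00.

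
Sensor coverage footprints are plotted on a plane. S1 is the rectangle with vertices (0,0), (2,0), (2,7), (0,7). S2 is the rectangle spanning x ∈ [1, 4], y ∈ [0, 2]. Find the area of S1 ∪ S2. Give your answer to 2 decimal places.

18.00

By inclusion–exclusion:
Individual areas: |S1| = 14, |S2| = 6.
|S1∩S2|: x∈[1,2], y∈[0,2] → 1·2 = 2.
|S1 ∪ S2| = 20 − 2 = 18.00.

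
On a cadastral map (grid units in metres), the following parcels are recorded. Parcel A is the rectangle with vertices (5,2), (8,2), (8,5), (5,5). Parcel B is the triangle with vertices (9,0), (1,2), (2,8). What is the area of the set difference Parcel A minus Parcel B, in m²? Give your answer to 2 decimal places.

|Parcel A| = 9, |Parcel A∩Parcel B| = 2.8929.
|Parcel A ∖ Parcel B| = |Parcel A| − |Parcel A∩Parcel B| = 9 − 2.8929 = 6.11.

6.11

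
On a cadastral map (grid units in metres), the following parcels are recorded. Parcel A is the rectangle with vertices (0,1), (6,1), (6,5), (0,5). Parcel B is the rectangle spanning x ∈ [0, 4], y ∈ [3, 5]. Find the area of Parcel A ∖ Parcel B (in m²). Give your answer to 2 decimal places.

16.00

|Parcel A∩Parcel B|: x∈[0,4], y∈[3,5] → 4·2 = 8.
|Parcel A| = 24.
|Parcel A ∖ Parcel B| = |Parcel A| − |Parcel A∩Parcel B| = 24 − 8 = 16.00.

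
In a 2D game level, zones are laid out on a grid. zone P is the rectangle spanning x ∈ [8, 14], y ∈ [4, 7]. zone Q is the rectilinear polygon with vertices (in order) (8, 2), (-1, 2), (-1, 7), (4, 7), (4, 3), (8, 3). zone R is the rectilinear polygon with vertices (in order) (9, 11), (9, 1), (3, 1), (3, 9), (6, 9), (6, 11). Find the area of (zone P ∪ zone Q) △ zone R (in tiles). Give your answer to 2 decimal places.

77.00

|zone P ∪ zone Q| = 47.
|(zone P ∪ zone Q) ∩ zone R| = 12.
|(zone P ∪ zone Q) △ zone R| = 47 + 54 − 24 = 77.00.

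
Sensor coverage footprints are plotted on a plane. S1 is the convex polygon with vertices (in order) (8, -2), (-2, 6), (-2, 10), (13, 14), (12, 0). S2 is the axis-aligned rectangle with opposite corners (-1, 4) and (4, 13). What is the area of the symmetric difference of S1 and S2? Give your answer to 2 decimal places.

|S1| = 157, |S2| = 45, |S1∩S2| = 33.7667.
|S1 △ S2| = |S1| + |S2| − 2·|S1∩S2| = 157 + 45 − 67.5333 = 134.47.

134.47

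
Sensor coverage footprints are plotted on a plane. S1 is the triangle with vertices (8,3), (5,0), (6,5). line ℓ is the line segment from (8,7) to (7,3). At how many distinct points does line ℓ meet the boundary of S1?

1

The segment meets the boundary at (7.2,3.8).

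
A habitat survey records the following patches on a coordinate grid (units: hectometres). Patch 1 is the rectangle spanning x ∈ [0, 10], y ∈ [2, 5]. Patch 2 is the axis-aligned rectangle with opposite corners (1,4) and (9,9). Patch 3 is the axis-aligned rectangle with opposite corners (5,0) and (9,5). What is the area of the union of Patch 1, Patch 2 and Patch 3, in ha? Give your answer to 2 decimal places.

By inclusion–exclusion:
Individual areas: |Patch 1| = 30, |Patch 2| = 40, |Patch 3| = 20.
|Patch 1∩Patch 2|: x∈[1,9], y∈[4,5] → 8·1 = 8.
|Patch 1∩Patch 3|: x∈[5,9], y∈[2,5] → 4·3 = 12.
|Patch 2∩Patch 3|: x∈[5,9], y∈[4,5] → 4·1 = 4.
|Patch 1∩Patch 2∩Patch 3| = 4.
|Patch 1 ∪ Patch 2 ∪ Patch 3| = 90 − 24 + 4 = 70.00.

70.00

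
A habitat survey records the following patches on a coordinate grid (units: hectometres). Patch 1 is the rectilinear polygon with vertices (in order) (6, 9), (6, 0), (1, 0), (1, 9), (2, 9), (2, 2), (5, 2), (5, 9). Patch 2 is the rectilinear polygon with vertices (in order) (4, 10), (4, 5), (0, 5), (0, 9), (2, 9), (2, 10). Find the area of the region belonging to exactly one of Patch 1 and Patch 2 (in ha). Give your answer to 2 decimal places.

|Patch 1| = 24, |Patch 2| = 18, |Patch 1∩Patch 2| = 4.
|Patch 1 △ Patch 2| = |Patch 1| + |Patch 2| − 2·|Patch 1∩Patch 2| = 24 + 18 − 8 = 34.00.

34.00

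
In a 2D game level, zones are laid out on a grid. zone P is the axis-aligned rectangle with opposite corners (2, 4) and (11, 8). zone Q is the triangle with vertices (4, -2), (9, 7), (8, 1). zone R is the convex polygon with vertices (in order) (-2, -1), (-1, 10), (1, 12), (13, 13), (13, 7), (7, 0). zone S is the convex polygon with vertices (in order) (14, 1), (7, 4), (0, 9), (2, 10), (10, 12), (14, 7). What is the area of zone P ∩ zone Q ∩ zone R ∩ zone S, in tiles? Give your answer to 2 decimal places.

The intersection is the polygon with vertices (8.5,4), (7.333,4), (9,7).
By the shoelace formula its area is 1.75.

1.75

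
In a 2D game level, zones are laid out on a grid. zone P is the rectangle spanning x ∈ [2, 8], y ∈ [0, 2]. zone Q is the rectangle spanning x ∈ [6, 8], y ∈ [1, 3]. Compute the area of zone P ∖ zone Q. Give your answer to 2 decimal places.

|zone P∩zone Q|: x∈[6,8], y∈[1,2] → 2·1 = 2.
|zone P| = 12.
|zone P ∖ zone Q| = |zone P| − |zone P∩zone Q| = 12 − 2 = 10.00.

10.00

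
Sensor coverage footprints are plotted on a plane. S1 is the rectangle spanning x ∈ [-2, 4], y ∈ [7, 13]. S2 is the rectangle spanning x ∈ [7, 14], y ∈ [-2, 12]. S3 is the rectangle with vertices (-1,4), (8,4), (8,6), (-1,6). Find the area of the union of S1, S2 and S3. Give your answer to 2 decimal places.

150.00

By inclusion–exclusion:
Individual areas: |S1| = 36, |S2| = 98, |S3| = 18.
|S1∩S2| = 0 (no overlap).
|S1∩S3| = 0 (no overlap).
|S2∩S3|: x∈[7,8], y∈[4,6] → 1·2 = 2.
|S1∩S2∩S3| = 0.
|S1 ∪ S2 ∪ S3| = 152 − 2 + 0 = 150.00.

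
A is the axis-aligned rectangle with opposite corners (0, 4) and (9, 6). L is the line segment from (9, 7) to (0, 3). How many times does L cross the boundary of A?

The segment meets the boundary at (6.75,6), (2.25,4).

2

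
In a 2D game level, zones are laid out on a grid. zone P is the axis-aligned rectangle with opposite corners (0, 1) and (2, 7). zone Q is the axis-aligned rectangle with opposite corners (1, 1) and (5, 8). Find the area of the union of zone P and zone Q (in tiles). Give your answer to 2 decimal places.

By inclusion–exclusion:
Individual areas: |zone P| = 12, |zone Q| = 28.
|zone P∩zone Q|: x∈[1,2], y∈[1,7] → 1·6 = 6.
|zone P ∪ zone Q| = 40 − 6 = 34.00.

34.00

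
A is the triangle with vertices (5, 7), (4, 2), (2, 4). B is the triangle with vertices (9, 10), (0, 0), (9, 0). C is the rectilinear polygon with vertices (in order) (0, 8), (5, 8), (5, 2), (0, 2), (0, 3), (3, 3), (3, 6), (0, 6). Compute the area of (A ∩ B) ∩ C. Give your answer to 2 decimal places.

The region (A ∩ B) ∩ C is the polygon with vertices (3,3), (3,3.333), (4.629,5.143), (4,2).
By the shoelace formula its area is 2.16.

2.16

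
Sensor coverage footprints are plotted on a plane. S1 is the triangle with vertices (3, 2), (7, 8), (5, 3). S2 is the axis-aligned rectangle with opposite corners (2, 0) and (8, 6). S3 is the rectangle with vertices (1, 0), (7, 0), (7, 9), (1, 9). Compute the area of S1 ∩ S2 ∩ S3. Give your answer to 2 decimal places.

The intersection is the polygon with vertices (6.2,6), (5,3), (3,2), (5.667,6).
By the shoelace formula its area is 3.47.

3.47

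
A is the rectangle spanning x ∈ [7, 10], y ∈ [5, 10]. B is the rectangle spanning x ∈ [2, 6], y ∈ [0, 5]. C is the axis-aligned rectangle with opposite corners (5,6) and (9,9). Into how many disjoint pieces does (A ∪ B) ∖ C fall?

(A ∪ B) ∖ C splits into 2 disjoint pieces (area 9, area 20).

2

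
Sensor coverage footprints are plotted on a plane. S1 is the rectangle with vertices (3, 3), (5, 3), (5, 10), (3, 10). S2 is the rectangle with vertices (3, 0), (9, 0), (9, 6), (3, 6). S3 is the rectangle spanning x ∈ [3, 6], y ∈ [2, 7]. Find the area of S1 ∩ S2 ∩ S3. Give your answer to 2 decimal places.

The intersection is the polygon with vertices (3,3), (3,6), (5,6), (5,3).
By the shoelace formula its area is 6.00.

6.00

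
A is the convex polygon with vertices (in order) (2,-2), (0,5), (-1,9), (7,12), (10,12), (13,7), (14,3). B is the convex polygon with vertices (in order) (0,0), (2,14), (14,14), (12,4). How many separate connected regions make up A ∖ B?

2

A ∖ B splits into 2 disjoint pieces (area 29.4609, area 7.6303).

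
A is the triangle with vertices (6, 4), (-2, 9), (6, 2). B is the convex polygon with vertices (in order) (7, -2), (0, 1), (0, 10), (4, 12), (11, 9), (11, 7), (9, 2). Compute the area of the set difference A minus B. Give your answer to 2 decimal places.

0.50

|A| = 8, |A∩B| = 7.5.
|A ∖ B| = |A| − |A∩B| = 8 − 7.5 = 0.50.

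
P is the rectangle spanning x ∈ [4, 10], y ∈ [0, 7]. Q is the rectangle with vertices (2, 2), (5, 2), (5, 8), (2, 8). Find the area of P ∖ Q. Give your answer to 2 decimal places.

|P∩Q|: x∈[4,5], y∈[2,7] → 1·5 = 5.
|P| = 42.
|P ∖ Q| = |P| − |P∩Q| = 42 − 5 = 37.00.

37.00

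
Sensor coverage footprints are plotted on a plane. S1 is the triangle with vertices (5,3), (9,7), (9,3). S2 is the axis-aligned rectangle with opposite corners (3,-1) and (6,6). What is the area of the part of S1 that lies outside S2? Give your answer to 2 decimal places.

|S1| = 8, |S1∩S2| = 0.5.
|S1 ∖ S2| = |S1| − |S1∩S2| = 8 − 0.5 = 7.50.

7.50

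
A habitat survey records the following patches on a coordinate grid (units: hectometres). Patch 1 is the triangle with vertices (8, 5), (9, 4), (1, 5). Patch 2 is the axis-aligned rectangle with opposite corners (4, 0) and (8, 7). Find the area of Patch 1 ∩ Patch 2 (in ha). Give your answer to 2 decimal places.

2.50

The intersection is the polygon with vertices (4,4.625), (4,5), (8,5), (8,4.125).
By the shoelace formula its area is 2.50.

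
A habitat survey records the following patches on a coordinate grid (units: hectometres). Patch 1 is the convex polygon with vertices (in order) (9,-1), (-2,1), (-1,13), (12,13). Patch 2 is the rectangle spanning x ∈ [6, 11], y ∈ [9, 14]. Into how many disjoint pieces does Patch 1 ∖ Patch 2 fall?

1

Patch 1 ∖ Patch 2 is a single connected region.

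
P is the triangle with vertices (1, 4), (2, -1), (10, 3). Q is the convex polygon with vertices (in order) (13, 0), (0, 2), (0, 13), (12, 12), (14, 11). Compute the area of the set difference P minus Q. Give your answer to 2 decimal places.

6.29

|P| = 22, |P∩Q| = 15.7092.
|P ∖ Q| = |P| − |P∩Q| = 22 − 15.7092 = 6.29.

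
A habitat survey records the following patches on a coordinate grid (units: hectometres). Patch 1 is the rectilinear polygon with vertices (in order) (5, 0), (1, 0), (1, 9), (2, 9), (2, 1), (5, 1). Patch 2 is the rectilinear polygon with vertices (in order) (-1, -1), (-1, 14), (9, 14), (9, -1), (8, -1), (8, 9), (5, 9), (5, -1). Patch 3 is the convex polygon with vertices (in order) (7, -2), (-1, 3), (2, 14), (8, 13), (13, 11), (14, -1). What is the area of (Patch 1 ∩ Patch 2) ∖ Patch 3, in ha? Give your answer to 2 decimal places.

2.44

|Patch 1 ∩ Patch 2| = 12.
|(Patch 1 ∩ Patch 2) ∩ Patch 3| = 9.5625.
|(Patch 1 ∩ Patch 2) ∖ Patch 3| = 12 − 9.5625 = 2.44.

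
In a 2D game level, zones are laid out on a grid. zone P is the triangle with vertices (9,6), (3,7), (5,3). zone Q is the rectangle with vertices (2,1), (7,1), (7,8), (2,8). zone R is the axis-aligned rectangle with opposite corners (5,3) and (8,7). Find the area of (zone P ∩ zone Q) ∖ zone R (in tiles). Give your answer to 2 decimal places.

3.67

|zone P ∩ zone Q| = 9.1667.
|(zone P ∩ zone Q) ∩ zone R| = 5.5.
|(zone P ∩ zone Q) ∖ zone R| = 9.1667 − 5.5 = 3.67.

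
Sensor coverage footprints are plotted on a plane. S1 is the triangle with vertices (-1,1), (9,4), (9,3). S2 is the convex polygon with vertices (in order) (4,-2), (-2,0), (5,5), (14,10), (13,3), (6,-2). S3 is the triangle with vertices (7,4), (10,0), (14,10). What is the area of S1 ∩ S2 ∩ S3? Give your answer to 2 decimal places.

The intersection is the polygon with vertices (9,3), (7.913,2.783), (7.367,3.51), (9,4).
By the shoelace formula its area is 1.27.

1.27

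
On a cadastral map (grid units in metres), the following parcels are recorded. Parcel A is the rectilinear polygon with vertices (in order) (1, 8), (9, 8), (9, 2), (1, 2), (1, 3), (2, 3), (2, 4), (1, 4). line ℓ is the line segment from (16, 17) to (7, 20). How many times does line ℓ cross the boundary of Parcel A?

The segment lies entirely outside Parcel A and never meets its boundary.

0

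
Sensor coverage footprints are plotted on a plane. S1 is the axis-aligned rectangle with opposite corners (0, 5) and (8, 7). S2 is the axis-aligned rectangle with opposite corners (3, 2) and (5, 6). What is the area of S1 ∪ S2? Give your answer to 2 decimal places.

22.00

By inclusion–exclusion:
Individual areas: |S1| = 16, |S2| = 8.
|S1∩S2|: x∈[3,5], y∈[5,6] → 2·1 = 2.
|S1 ∪ S2| = 24 − 2 = 22.00.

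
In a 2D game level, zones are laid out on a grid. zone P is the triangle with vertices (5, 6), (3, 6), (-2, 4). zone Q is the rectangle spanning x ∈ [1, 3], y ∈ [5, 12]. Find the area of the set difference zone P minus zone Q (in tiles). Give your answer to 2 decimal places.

1.12

|zone P| = 2, |zone P∩zone Q| = 0.8786.
|zone P ∖ zone Q| = |zone P| − |zone P∩zone Q| = 2 − 0.8786 = 1.12.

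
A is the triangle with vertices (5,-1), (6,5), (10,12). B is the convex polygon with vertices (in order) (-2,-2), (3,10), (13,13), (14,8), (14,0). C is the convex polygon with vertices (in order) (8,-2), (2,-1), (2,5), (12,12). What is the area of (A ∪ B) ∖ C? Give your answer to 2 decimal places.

90.41

|A ∪ B| = 161.5.
|(A ∪ B) ∩ C| = 71.0899.
|(A ∪ B) ∖ C| = 161.5 − 71.0899 = 90.41.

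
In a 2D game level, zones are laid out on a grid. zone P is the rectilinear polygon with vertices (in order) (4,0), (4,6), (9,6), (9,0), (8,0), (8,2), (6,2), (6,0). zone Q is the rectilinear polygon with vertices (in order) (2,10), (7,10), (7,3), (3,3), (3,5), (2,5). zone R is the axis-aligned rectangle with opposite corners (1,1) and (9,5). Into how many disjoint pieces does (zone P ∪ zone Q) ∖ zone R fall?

(zone P ∪ zone Q) ∖ zone R splits into 3 disjoint pieces (area 27, area 1, area 2).

3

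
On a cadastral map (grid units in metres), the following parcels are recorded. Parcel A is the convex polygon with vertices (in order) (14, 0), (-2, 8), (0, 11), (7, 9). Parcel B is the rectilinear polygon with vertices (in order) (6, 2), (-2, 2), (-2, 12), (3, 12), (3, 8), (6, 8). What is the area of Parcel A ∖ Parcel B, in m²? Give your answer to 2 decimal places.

|Parcel A| = 56.5, |Parcel A∩Parcel B| = 26.7143.
|Parcel A ∖ Parcel B| = |Parcel A| − |Parcel A∩Parcel B| = 56.5 − 26.7143 = 29.79.

29.79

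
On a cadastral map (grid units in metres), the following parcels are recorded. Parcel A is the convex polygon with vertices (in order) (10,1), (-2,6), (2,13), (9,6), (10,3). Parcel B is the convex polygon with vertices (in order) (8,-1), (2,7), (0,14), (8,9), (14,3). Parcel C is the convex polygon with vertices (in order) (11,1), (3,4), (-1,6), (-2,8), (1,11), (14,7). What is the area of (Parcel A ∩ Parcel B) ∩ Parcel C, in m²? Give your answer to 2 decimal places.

42.68

The region (Parcel A ∩ Parcel B) ∩ Parcel C is the polygon with vertices (2,7), (0.889,10.889), (1,11), (5.333,9.667), (9,6), (10,3), (10,1.375), (4.739,3.348).
By the shoelace formula its area is 42.68.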